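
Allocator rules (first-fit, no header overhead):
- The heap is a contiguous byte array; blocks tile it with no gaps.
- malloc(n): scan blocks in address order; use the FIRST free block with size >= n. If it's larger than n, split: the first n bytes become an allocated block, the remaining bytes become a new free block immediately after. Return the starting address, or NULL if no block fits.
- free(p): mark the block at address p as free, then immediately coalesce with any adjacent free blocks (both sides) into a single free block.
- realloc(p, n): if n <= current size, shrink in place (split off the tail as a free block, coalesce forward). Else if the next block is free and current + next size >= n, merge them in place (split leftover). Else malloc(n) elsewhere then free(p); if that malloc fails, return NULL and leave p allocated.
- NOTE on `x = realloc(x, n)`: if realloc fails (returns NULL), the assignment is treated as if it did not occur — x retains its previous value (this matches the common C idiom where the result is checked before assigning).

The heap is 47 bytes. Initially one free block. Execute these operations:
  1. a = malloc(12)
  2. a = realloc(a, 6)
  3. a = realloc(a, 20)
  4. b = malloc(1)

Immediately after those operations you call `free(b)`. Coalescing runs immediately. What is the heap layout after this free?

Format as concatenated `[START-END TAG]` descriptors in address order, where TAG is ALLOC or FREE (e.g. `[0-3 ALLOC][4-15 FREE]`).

Answer: [0-19 ALLOC][20-46 FREE]

Derivation:
Op 1: a = malloc(12) -> a = 0; heap: [0-11 ALLOC][12-46 FREE]
Op 2: a = realloc(a, 6) -> a = 0; heap: [0-5 ALLOC][6-46 FREE]
Op 3: a = realloc(a, 20) -> a = 0; heap: [0-19 ALLOC][20-46 FREE]
Op 4: b = malloc(1) -> b = 20; heap: [0-19 ALLOC][20-20 ALLOC][21-46 FREE]
free(b): b = 20 -> block [20-20 ALLOC]; mark free, coalesce with adjacent free neighbors -> [0-19 ALLOC][20-46 FREE]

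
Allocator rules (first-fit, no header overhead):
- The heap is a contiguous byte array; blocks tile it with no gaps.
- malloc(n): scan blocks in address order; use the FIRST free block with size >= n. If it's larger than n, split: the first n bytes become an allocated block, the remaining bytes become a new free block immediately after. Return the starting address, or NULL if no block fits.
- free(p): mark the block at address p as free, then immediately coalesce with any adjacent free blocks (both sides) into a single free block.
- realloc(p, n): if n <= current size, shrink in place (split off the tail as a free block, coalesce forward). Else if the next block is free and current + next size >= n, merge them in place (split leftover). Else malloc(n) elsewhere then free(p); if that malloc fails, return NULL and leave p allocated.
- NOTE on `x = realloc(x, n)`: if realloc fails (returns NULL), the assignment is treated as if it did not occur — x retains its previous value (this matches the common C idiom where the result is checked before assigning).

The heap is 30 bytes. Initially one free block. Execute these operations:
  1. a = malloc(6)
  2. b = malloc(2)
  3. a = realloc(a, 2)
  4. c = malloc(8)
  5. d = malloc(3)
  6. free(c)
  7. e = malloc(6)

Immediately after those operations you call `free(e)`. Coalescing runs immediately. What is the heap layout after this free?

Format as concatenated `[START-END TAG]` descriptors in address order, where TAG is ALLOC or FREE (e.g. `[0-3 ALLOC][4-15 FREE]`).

Answer: [0-1 ALLOC][2-4 ALLOC][5-5 FREE][6-7 ALLOC][8-29 FREE]

Derivation:
Op 1: a = malloc(6) -> a = 0; heap: [0-5 ALLOC][6-29 FREE]
Op 2: b = malloc(2) -> b = 6; heap: [0-5 ALLOC][6-7 ALLOC][8-29 FREE]
Op 3: a = realloc(a, 2) -> a = 0; heap: [0-1 ALLOC][2-5 FREE][6-7 ALLOC][8-29 FREE]
Op 4: c = malloc(8) -> c = 8; heap: [0-1 ALLOC][2-5 FREE][6-7 ALLOC][8-15 ALLOC][16-29 FREE]
Op 5: d = malloc(3) -> d = 2; heap: [0-1 ALLOC][2-4 ALLOC][5-5 FREE][6-7 ALLOC][8-15 ALLOC][16-29 FREE]
Op 6: free(c) -> (freed c); heap: [0-1 ALLOC][2-4 ALLOC][5-5 FREE][6-7 ALLOC][8-29 FREE]
Op 7: e = malloc(6) -> e = 8; heap: [0-1 ALLOC][2-4 ALLOC][5-5 FREE][6-7 ALLOC][8-13 ALLOC][14-29 FREE]
free(e): e = 8 -> block [8-13 ALLOC]; mark free, coalesce with adjacent free neighbors -> [0-1 ALLOC][2-4 ALLOC][5-5 FREE][6-7 ALLOC][8-29 FREE]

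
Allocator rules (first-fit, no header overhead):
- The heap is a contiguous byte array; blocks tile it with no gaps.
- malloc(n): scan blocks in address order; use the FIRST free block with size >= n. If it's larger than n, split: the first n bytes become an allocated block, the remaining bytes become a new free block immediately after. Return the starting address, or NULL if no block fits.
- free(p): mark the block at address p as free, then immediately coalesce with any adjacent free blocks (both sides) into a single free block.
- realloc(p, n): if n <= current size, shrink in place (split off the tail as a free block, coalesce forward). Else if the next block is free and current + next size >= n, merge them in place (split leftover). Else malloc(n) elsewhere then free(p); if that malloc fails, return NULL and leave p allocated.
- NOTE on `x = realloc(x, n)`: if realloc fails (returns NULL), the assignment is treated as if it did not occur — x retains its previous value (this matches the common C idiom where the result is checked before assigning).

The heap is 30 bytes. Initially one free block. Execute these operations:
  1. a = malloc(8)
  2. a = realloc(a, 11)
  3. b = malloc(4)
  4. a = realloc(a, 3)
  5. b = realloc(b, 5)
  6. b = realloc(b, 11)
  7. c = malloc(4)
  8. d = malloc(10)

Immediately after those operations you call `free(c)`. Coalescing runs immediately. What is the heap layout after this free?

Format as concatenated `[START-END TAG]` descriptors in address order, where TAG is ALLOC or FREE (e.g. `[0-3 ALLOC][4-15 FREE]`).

Answer: [0-2 ALLOC][3-10 FREE][11-21 ALLOC][22-29 FREE]

Derivation:
Op 1: a = malloc(8) -> a = 0; heap: [0-7 ALLOC][8-29 FREE]
Op 2: a = realloc(a, 11) -> a = 0; heap: [0-10 ALLOC][11-29 FREE]
Op 3: b = malloc(4) -> b = 11; heap: [0-10 ALLOC][11-14 ALLOC][15-29 FREE]
Op 4: a = realloc(a, 3) -> a = 0; heap: [0-2 ALLOC][3-10 FREE][11-14 ALLOC][15-29 FREE]
Op 5: b = realloc(b, 5) -> b = 11; heap: [0-2 ALLOC][3-10 FREE][11-15 ALLOC][16-29 FREE]
Op 6: b = realloc(b, 11) -> b = 11; heap: [0-2 ALLOC][3-10 FREE][11-21 ALLOC][22-29 FREE]
Op 7: c = malloc(4) -> c = 3; heap: [0-2 ALLOC][3-6 ALLOC][7-10 FREE][11-21 ALLOC][22-29 FREE]
Op 8: d = malloc(10) -> d = NULL; heap: [0-2 ALLOC][3-6 ALLOC][7-10 FREE][11-21 ALLOC][22-29 FREE]
free(c): c = 3 -> block [3-6 ALLOC]; mark free, coalesce with adjacent free neighbors -> [0-2 ALLOC][3-10 FREE][11-21 ALLOC][22-29 FREE]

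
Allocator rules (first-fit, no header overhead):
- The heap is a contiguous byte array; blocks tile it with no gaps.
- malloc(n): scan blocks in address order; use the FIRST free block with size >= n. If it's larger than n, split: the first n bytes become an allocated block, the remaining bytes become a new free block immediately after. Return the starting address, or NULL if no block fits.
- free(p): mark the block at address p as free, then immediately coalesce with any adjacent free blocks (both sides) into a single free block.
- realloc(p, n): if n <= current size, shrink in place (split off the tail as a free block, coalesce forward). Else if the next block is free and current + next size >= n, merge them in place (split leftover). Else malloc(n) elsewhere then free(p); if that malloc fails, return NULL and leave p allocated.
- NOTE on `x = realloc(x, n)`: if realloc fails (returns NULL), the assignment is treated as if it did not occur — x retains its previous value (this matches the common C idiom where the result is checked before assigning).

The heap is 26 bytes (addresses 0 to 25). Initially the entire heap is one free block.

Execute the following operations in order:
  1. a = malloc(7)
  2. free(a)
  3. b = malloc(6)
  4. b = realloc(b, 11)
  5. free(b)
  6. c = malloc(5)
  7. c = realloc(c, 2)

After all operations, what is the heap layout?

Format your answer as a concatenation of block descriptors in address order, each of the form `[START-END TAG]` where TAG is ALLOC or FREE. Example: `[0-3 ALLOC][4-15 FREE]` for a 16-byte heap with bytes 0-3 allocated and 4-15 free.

Op 1: a = malloc(7) -> a = 0; heap: [0-6 ALLOC][7-25 FREE]
Op 2: free(a) -> (freed a); heap: [0-25 FREE]
Op 3: b = malloc(6) -> b = 0; heap: [0-5 ALLOC][6-25 FREE]
Op 4: b = realloc(b, 11) -> b = 0; heap: [0-10 ALLOC][11-25 FREE]
Op 5: free(b) -> (freed b); heap: [0-25 FREE]
Op 6: c = malloc(5) -> c = 0; heap: [0-4 ALLOC][5-25 FREE]
Op 7: c = realloc(c, 2) -> c = 0; heap: [0-1 ALLOC][2-25 FREE]

Answer: [0-1 ALLOC][2-25 FREE]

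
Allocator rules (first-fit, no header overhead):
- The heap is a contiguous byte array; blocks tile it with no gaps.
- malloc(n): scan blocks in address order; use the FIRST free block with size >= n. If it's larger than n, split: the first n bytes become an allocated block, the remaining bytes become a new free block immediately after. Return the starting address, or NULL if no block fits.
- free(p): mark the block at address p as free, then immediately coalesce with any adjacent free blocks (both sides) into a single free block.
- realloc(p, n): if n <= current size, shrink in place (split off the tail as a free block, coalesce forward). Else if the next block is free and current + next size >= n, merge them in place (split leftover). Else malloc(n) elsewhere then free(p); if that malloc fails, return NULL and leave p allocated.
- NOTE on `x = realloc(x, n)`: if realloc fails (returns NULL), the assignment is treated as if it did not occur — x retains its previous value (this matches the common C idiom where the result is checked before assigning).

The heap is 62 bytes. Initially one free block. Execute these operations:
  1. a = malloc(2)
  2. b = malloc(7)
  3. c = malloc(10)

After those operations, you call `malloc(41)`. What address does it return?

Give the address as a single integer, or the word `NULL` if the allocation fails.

Answer: 19

Derivation:
Op 1: a = malloc(2) -> a = 0; heap: [0-1 ALLOC][2-61 FREE]
Op 2: b = malloc(7) -> b = 2; heap: [0-1 ALLOC][2-8 ALLOC][9-61 FREE]
Op 3: c = malloc(10) -> c = 9; heap: [0-1 ALLOC][2-8 ALLOC][9-18 ALLOC][19-61 FREE]
malloc(41): first-fit scan over [0-1 ALLOC][2-8 ALLOC][9-18 ALLOC][19-61 FREE] -> 19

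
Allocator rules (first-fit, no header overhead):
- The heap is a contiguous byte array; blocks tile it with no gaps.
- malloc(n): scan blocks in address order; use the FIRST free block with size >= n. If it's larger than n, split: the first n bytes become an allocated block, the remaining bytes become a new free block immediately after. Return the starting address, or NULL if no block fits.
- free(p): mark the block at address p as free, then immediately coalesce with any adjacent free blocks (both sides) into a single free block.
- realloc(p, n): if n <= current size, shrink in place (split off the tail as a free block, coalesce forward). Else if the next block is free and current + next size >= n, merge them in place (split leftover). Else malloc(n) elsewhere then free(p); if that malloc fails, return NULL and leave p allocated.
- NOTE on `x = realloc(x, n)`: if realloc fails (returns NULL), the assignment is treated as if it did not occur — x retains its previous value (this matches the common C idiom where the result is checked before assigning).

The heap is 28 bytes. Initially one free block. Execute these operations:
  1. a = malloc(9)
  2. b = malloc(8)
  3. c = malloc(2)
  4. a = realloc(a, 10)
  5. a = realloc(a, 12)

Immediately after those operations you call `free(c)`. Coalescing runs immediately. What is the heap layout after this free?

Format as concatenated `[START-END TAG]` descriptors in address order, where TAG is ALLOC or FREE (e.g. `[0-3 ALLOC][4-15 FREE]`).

Answer: [0-8 ALLOC][9-16 ALLOC][17-27 FREE]

Derivation:
Op 1: a = malloc(9) -> a = 0; heap: [0-8 ALLOC][9-27 FREE]
Op 2: b = malloc(8) -> b = 9; heap: [0-8 ALLOC][9-16 ALLOC][17-27 FREE]
Op 3: c = malloc(2) -> c = 17; heap: [0-8 ALLOC][9-16 ALLOC][17-18 ALLOC][19-27 FREE]
Op 4: a = realloc(a, 10) -> NULL (a unchanged); heap: [0-8 ALLOC][9-16 ALLOC][17-18 ALLOC][19-27 FREE]
Op 5: a = realloc(a, 12) -> NULL (a unchanged); heap: [0-8 ALLOC][9-16 ALLOC][17-18 ALLOC][19-27 FREE]
free(c): c = 17 -> block [17-18 ALLOC]; mark free, coalesce with adjacent free neighbors -> [0-8 ALLOC][9-16 ALLOC][17-27 FREE]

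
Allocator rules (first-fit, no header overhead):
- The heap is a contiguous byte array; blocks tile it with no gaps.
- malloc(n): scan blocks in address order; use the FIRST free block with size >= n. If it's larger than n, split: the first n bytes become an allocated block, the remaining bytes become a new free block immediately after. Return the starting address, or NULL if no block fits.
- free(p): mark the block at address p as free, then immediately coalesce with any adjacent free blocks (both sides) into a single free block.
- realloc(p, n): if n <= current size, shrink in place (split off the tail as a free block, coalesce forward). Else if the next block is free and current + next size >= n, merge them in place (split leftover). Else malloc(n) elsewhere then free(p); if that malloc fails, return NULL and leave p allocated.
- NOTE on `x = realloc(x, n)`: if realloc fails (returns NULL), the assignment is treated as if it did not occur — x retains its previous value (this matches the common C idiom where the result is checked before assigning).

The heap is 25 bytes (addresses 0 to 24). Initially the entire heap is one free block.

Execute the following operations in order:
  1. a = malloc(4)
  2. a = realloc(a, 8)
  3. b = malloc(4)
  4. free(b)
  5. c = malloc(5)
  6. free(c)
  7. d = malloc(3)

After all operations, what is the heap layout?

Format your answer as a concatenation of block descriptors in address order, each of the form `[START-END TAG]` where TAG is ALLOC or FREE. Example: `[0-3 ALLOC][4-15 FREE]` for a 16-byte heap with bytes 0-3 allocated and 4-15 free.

Op 1: a = malloc(4) -> a = 0; heap: [0-3 ALLOC][4-24 FREE]
Op 2: a = realloc(a, 8) -> a = 0; heap: [0-7 ALLOC][8-24 FREE]
Op 3: b = malloc(4) -> b = 8; heap: [0-7 ALLOC][8-11 ALLOC][12-24 FREE]
Op 4: free(b) -> (freed b); heap: [0-7 ALLOC][8-24 FREE]
Op 5: c = malloc(5) -> c = 8; heap: [0-7 ALLOC][8-12 ALLOC][13-24 FREE]
Op 6: free(c) -> (freed c); heap: [0-7 ALLOC][8-24 FREE]
Op 7: d = malloc(3) -> d = 8; heap: [0-7 ALLOC][8-10 ALLOC][11-24 FREE]

Answer: [0-7 ALLOC][8-10 ALLOC][11-24 FREE]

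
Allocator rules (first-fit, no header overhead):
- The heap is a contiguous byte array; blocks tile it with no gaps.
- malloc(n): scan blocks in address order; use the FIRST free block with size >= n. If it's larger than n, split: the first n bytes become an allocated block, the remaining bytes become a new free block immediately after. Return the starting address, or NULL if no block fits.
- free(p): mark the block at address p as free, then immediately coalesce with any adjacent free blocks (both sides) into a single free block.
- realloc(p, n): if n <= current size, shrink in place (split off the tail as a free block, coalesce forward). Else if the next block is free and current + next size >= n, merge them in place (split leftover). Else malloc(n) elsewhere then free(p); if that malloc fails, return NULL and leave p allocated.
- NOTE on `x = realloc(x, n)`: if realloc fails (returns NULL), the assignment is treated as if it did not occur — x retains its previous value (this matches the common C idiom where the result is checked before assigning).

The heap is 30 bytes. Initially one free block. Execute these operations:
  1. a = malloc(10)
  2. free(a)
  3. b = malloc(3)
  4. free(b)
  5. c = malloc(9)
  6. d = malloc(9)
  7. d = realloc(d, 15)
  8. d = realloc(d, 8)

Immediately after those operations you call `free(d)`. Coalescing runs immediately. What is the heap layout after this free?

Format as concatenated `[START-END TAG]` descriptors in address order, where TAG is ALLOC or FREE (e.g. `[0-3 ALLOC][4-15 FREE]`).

Answer: [0-8 ALLOC][9-29 FREE]

Derivation:
Op 1: a = malloc(10) -> a = 0; heap: [0-9 ALLOC][10-29 FREE]
Op 2: free(a) -> (freed a); heap: [0-29 FREE]
Op 3: b = malloc(3) -> b = 0; heap: [0-2 ALLOC][3-29 FREE]
Op 4: free(b) -> (freed b); heap: [0-29 FREE]
Op 5: c = malloc(9) -> c = 0; heap: [0-8 ALLOC][9-29 FREE]
Op 6: d = malloc(9) -> d = 9; heap: [0-8 ALLOC][9-17 ALLOC][18-29 FREE]
Op 7: d = realloc(d, 15) -> d = 9; heap: [0-8 ALLOC][9-23 ALLOC][24-29 FREE]
Op 8: d = realloc(d, 8) -> d = 9; heap: [0-8 ALLOC][9-16 ALLOC][17-29 FREE]
free(d): d = 9 -> block [9-16 ALLOC]; mark free, coalesce with adjacent free neighbors -> [0-8 ALLOC][9-29 FREE]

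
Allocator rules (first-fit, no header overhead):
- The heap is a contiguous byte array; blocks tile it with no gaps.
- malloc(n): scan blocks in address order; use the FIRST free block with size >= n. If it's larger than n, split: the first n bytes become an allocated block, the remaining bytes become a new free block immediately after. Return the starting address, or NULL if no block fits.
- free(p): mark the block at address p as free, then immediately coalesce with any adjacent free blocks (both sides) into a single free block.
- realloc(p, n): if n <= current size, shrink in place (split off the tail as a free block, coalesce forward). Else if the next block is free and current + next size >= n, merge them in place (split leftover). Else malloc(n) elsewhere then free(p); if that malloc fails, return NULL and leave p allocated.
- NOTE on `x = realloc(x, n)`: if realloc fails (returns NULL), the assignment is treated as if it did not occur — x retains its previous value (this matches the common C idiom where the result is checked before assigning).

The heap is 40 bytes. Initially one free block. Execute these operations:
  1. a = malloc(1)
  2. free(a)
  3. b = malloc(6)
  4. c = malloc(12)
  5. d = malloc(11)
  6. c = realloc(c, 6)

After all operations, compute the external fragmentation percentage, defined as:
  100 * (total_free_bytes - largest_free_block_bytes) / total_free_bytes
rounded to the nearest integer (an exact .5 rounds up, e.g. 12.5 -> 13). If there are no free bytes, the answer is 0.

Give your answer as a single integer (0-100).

Op 1: a = malloc(1) -> a = 0; heap: [0-0 ALLOC][1-39 FREE]
Op 2: free(a) -> (freed a); heap: [0-39 FREE]
Op 3: b = malloc(6) -> b = 0; heap: [0-5 ALLOC][6-39 FREE]
Op 4: c = malloc(12) -> c = 6; heap: [0-5 ALLOC][6-17 ALLOC][18-39 FREE]
Op 5: d = malloc(11) -> d = 18; heap: [0-5 ALLOC][6-17 ALLOC][18-28 ALLOC][29-39 FREE]
Op 6: c = realloc(c, 6) -> c = 6; heap: [0-5 ALLOC][6-11 ALLOC][12-17 FREE][18-28 ALLOC][29-39 FREE]
Free blocks: [6 11] total_free=17 largest=11 -> 100*(17-11)/17 = 600/17 ≈ 35.294 -> rounds to 35

Answer: 35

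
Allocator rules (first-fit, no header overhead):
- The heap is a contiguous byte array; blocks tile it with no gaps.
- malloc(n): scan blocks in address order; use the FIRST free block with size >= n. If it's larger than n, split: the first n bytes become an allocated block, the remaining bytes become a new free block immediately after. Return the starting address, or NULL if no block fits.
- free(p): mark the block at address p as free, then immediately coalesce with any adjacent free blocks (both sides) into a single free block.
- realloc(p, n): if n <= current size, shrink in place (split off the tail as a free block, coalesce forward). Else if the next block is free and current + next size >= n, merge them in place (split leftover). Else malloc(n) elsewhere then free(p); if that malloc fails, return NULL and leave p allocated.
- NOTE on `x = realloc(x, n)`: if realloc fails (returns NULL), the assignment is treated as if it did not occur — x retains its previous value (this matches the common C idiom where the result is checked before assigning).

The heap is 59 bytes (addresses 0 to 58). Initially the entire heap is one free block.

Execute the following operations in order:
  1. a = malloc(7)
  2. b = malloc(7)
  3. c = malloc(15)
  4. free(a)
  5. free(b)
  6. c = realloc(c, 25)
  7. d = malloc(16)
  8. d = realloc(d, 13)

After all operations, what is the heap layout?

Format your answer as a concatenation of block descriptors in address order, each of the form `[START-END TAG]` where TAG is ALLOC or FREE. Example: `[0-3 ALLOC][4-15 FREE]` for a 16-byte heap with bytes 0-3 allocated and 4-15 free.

Op 1: a = malloc(7) -> a = 0; heap: [0-6 ALLOC][7-58 FREE]
Op 2: b = malloc(7) -> b = 7; heap: [0-6 ALLOC][7-13 ALLOC][14-58 FREE]
Op 3: c = malloc(15) -> c = 14; heap: [0-6 ALLOC][7-13 ALLOC][14-28 ALLOC][29-58 FREE]
Op 4: free(a) -> (freed a); heap: [0-6 FREE][7-13 ALLOC][14-28 ALLOC][29-58 FREE]
Op 5: free(b) -> (freed b); heap: [0-13 FREE][14-28 ALLOC][29-58 FREE]
Op 6: c = realloc(c, 25) -> c = 14; heap: [0-13 FREE][14-38 ALLOC][39-58 FREE]
Op 7: d = malloc(16) -> d = 39; heap: [0-13 FREE][14-38 ALLOC][39-54 ALLOC][55-58 FREE]
Op 8: d = realloc(d, 13) -> d = 39; heap: [0-13 FREE][14-38 ALLOC][39-51 ALLOC][52-58 FREE]

Answer: [0-13 FREE][14-38 ALLOC][39-51 ALLOC][52-58 FREE]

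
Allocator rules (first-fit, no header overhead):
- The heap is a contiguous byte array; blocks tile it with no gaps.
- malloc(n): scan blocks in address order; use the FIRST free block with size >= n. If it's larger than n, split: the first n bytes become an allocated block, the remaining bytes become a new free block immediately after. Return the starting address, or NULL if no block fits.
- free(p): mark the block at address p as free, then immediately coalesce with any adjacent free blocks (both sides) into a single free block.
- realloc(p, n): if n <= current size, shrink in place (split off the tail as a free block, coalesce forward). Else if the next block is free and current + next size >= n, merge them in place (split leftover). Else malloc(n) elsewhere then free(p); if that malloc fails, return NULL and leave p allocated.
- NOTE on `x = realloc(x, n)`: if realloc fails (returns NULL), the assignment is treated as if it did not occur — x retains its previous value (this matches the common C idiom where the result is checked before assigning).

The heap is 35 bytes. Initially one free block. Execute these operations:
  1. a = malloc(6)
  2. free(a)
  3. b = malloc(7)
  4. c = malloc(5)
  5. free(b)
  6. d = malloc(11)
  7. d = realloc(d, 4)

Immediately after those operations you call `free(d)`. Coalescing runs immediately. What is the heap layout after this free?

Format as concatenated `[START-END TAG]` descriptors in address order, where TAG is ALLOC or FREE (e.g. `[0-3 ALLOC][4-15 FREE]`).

Answer: [0-6 FREE][7-11 ALLOC][12-34 FREE]

Derivation:
Op 1: a = malloc(6) -> a = 0; heap: [0-5 ALLOC][6-34 FREE]
Op 2: free(a) -> (freed a); heap: [0-34 FREE]
Op 3: b = malloc(7) -> b = 0; heap: [0-6 ALLOC][7-34 FREE]
Op 4: c = malloc(5) -> c = 7; heap: [0-6 ALLOC][7-11 ALLOC][12-34 FREE]
Op 5: free(b) -> (freed b); heap: [0-6 FREE][7-11 ALLOC][12-34 FREE]
Op 6: d = malloc(11) -> d = 12; heap: [0-6 FREE][7-11 ALLOC][12-22 ALLOC][23-34 FREE]
Op 7: d = realloc(d, 4) -> d = 12; heap: [0-6 FREE][7-11 ALLOC][12-15 ALLOC][16-34 FREE]
free(d): d = 12 -> block [12-15 ALLOC]; mark free, coalesce with adjacent free neighbors -> [0-6 FREE][7-11 ALLOC][12-34 FREE]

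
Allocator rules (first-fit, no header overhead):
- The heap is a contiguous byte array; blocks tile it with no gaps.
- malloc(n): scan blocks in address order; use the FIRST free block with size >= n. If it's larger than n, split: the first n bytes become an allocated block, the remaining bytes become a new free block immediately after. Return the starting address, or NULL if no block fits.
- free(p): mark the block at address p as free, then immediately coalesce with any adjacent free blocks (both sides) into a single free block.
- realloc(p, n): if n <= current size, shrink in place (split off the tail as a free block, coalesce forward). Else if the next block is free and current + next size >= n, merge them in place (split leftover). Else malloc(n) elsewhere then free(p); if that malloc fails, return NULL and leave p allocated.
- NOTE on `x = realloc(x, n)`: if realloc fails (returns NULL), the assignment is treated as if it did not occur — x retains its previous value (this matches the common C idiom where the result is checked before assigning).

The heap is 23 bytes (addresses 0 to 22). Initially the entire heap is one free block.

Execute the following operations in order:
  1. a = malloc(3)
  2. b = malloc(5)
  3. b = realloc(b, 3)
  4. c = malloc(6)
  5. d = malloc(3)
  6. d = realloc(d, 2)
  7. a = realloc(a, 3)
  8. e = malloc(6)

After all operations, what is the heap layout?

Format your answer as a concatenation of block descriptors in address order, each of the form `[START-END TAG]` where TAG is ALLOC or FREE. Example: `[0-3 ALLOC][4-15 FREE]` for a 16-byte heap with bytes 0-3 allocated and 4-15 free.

Answer: [0-2 ALLOC][3-5 ALLOC][6-11 ALLOC][12-13 ALLOC][14-19 ALLOC][20-22 FREE]

Derivation:
Op 1: a = malloc(3) -> a = 0; heap: [0-2 ALLOC][3-22 FREE]
Op 2: b = malloc(5) -> b = 3; heap: [0-2 ALLOC][3-7 ALLOC][8-22 FREE]
Op 3: b = realloc(b, 3) -> b = 3; heap: [0-2 ALLOC][3-5 ALLOC][6-22 FREE]
Op 4: c = malloc(6) -> c = 6; heap: [0-2 ALLOC][3-5 ALLOC][6-11 ALLOC][12-22 FREE]
Op 5: d = malloc(3) -> d = 12; heap: [0-2 ALLOC][3-5 ALLOC][6-11 ALLOC][12-14 ALLOC][15-22 FREE]
Op 6: d = realloc(d, 2) -> d = 12; heap: [0-2 ALLOC][3-5 ALLOC][6-11 ALLOC][12-13 ALLOC][14-22 FREE]
Op 7: a = realloc(a, 3) -> a = 0; heap: [0-2 ALLOC][3-5 ALLOC][6-11 ALLOC][12-13 ALLOC][14-22 FREE]
Op 8: e = malloc(6) -> e = 14; heap: [0-2 ALLOC][3-5 ALLOC][6-11 ALLOC][12-13 ALLOC][14-19 ALLOC][20-22 FREE]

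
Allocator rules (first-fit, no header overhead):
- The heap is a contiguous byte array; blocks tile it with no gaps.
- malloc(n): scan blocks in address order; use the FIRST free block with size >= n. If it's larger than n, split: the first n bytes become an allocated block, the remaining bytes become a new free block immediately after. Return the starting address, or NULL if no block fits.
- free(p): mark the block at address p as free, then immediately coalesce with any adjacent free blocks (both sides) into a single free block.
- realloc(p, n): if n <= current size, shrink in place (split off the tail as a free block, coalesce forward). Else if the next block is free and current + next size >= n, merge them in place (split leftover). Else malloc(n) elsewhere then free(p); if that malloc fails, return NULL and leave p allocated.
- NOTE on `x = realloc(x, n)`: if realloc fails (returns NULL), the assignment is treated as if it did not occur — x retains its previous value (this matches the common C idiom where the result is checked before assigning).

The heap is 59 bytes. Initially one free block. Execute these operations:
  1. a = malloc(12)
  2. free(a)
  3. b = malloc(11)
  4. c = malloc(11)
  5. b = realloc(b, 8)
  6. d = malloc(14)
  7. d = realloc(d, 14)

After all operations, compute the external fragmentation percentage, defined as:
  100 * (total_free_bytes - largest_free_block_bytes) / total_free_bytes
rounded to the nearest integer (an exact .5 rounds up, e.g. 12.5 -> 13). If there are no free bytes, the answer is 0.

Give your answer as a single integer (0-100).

Answer: 12

Derivation:
Op 1: a = malloc(12) -> a = 0; heap: [0-11 ALLOC][12-58 FREE]
Op 2: free(a) -> (freed a); heap: [0-58 FREE]
Op 3: b = malloc(11) -> b = 0; heap: [0-10 ALLOC][11-58 FREE]
Op 4: c = malloc(11) -> c = 11; heap: [0-10 ALLOC][11-21 ALLOC][22-58 FREE]
Op 5: b = realloc(b, 8) -> b = 0; heap: [0-7 ALLOC][8-10 FREE][11-21 ALLOC][22-58 FREE]
Op 6: d = malloc(14) -> d = 22; heap: [0-7 ALLOC][8-10 FREE][11-21 ALLOC][22-35 ALLOC][36-58 FREE]
Op 7: d = realloc(d, 14) -> d = 22; heap: [0-7 ALLOC][8-10 FREE][11-21 ALLOC][22-35 ALLOC][36-58 FREE]
Free blocks: [3 23] total_free=26 largest=23 -> 100*(26-23)/26 = 300/26 ≈ 11.538 -> rounds to 12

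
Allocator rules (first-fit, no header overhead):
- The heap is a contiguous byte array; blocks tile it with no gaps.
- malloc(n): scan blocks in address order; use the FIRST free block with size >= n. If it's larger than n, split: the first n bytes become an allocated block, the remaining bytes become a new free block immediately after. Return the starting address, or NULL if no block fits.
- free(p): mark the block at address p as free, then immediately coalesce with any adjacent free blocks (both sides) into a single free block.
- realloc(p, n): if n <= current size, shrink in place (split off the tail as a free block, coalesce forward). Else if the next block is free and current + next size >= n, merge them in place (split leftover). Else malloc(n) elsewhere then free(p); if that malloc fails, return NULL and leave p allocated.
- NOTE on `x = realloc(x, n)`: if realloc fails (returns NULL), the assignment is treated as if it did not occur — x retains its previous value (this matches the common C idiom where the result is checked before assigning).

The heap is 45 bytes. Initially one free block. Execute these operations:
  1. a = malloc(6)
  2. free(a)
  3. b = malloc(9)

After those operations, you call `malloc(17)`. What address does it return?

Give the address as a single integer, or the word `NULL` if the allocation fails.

Op 1: a = malloc(6) -> a = 0; heap: [0-5 ALLOC][6-44 FREE]
Op 2: free(a) -> (freed a); heap: [0-44 FREE]
Op 3: b = malloc(9) -> b = 0; heap: [0-8 ALLOC][9-44 FREE]
malloc(17): first-fit scan over [0-8 ALLOC][9-44 FREE] -> 9

Answer: 9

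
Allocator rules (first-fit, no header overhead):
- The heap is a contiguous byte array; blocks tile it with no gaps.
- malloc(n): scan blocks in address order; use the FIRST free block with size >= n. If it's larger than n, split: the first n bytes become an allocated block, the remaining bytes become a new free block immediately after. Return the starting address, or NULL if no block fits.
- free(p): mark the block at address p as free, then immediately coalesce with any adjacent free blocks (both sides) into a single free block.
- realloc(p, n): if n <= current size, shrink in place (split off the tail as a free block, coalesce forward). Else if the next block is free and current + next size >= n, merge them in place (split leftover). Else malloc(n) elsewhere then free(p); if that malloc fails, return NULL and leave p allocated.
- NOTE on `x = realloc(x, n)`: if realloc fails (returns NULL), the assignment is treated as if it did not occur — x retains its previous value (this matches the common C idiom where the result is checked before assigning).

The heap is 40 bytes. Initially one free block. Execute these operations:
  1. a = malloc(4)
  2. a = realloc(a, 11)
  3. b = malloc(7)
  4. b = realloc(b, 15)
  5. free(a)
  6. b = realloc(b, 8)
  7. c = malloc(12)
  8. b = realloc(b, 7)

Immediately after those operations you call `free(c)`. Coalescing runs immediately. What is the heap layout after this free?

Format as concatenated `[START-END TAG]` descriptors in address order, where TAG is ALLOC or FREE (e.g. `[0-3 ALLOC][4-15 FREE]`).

Answer: [0-10 FREE][11-17 ALLOC][18-39 FREE]

Derivation:
Op 1: a = malloc(4) -> a = 0; heap: [0-3 ALLOC][4-39 FREE]
Op 2: a = realloc(a, 11) -> a = 0; heap: [0-10 ALLOC][11-39 FREE]
Op 3: b = malloc(7) -> b = 11; heap: [0-10 ALLOC][11-17 ALLOC][18-39 FREE]
Op 4: b = realloc(b, 15) -> b = 11; heap: [0-10 ALLOC][11-25 ALLOC][26-39 FREE]
Op 5: free(a) -> (freed a); heap: [0-10 FREE][11-25 ALLOC][26-39 FREE]
Op 6: b = realloc(b, 8) -> b = 11; heap: [0-10 FREE][11-18 ALLOC][19-39 FREE]
Op 7: c = malloc(12) -> c = 19; heap: [0-10 FREE][11-18 ALLOC][19-30 ALLOC][31-39 FREE]
Op 8: b = realloc(b, 7) -> b = 11; heap: [0-10 FREE][11-17 ALLOC][18-18 FREE][19-30 ALLOC][31-39 FREE]
free(c): c = 19 -> block [19-30 ALLOC]; mark free, coalesce with adjacent free neighbors -> [0-10 FREE][11-17 ALLOC][18-39 FREE]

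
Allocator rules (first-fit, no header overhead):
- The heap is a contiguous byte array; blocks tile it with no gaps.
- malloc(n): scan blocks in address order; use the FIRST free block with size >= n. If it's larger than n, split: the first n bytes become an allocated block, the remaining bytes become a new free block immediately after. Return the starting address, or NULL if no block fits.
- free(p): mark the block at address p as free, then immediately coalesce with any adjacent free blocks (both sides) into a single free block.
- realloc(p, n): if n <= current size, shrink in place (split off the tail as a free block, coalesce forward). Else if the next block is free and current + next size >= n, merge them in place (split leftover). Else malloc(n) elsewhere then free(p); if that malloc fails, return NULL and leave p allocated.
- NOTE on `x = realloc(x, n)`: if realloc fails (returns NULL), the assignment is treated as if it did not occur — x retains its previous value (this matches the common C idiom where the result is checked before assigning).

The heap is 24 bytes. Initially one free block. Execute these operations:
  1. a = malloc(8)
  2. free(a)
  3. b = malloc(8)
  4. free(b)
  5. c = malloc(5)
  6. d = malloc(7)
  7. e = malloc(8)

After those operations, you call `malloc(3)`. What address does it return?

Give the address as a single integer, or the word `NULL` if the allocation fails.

Op 1: a = malloc(8) -> a = 0; heap: [0-7 ALLOC][8-23 FREE]
Op 2: free(a) -> (freed a); heap: [0-23 FREE]
Op 3: b = malloc(8) -> b = 0; heap: [0-7 ALLOC][8-23 FREE]
Op 4: free(b) -> (freed b); heap: [0-23 FREE]
Op 5: c = malloc(5) -> c = 0; heap: [0-4 ALLOC][5-23 FREE]
Op 6: d = malloc(7) -> d = 5; heap: [0-4 ALLOC][5-11 ALLOC][12-23 FREE]
Op 7: e = malloc(8) -> e = 12; heap: [0-4 ALLOC][5-11 ALLOC][12-19 ALLOC][20-23 FREE]
malloc(3): first-fit scan over [0-4 ALLOC][5-11 ALLOC][12-19 ALLOC][20-23 FREE] -> 20

Answer: 20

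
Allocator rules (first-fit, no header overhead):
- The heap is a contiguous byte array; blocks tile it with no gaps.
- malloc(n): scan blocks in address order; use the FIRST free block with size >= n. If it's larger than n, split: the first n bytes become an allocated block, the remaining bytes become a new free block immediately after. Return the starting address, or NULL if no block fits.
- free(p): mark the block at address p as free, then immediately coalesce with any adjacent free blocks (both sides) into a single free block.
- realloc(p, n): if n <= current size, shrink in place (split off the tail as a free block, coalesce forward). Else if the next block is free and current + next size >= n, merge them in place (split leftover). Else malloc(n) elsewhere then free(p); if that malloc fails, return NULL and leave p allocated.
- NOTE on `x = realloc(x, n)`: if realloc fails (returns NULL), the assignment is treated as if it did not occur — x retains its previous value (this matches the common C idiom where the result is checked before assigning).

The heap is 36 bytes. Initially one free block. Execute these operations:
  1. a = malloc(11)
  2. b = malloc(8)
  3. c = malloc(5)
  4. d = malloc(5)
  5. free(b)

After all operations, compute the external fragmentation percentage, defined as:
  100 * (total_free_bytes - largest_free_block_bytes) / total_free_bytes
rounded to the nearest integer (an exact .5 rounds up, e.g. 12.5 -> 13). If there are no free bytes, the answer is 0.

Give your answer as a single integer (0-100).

Op 1: a = malloc(11) -> a = 0; heap: [0-10 ALLOC][11-35 FREE]
Op 2: b = malloc(8) -> b = 11; heap: [0-10 ALLOC][11-18 ALLOC][19-35 FREE]
Op 3: c = malloc(5) -> c = 19; heap: [0-10 ALLOC][11-18 ALLOC][19-23 ALLOC][24-35 FREE]
Op 4: d = malloc(5) -> d = 24; heap: [0-10 ALLOC][11-18 ALLOC][19-23 ALLOC][24-28 ALLOC][29-35 FREE]
Op 5: free(b) -> (freed b); heap: [0-10 ALLOC][11-18 FREE][19-23 ALLOC][24-28 ALLOC][29-35 FREE]
Free blocks: [8 7] total_free=15 largest=8 -> 100*(15-8)/15 = 700/15 ≈ 46.667 -> rounds to 47

Answer: 47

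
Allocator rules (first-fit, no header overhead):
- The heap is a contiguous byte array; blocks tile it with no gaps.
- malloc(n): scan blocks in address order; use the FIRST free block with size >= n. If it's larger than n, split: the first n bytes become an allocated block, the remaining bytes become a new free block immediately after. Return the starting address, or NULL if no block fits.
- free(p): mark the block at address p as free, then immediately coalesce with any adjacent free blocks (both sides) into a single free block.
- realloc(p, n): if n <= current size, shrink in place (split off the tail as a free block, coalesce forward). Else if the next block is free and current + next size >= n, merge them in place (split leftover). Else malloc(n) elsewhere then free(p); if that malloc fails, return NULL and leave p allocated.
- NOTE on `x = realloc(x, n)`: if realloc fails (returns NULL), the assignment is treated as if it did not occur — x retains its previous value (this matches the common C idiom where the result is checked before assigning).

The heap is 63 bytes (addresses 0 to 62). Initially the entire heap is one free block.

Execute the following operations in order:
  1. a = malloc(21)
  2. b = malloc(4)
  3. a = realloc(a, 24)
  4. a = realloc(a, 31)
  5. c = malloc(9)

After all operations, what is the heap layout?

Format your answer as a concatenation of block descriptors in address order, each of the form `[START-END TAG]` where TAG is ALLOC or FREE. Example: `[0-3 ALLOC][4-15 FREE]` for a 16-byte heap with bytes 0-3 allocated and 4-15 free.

Op 1: a = malloc(21) -> a = 0; heap: [0-20 ALLOC][21-62 FREE]
Op 2: b = malloc(4) -> b = 21; heap: [0-20 ALLOC][21-24 ALLOC][25-62 FREE]
Op 3: a = realloc(a, 24) -> a = 25; heap: [0-20 FREE][21-24 ALLOC][25-48 ALLOC][49-62 FREE]
Op 4: a = realloc(a, 31) -> a = 25; heap: [0-20 FREE][21-24 ALLOC][25-55 ALLOC][56-62 FREE]
Op 5: c = malloc(9) -> c = 0; heap: [0-8 ALLOC][9-20 FREE][21-24 ALLOC][25-55 ALLOC][56-62 FREE]

Answer: [0-8 ALLOC][9-20 FREE][21-24 ALLOC][25-55 ALLOC][56-62 FREE]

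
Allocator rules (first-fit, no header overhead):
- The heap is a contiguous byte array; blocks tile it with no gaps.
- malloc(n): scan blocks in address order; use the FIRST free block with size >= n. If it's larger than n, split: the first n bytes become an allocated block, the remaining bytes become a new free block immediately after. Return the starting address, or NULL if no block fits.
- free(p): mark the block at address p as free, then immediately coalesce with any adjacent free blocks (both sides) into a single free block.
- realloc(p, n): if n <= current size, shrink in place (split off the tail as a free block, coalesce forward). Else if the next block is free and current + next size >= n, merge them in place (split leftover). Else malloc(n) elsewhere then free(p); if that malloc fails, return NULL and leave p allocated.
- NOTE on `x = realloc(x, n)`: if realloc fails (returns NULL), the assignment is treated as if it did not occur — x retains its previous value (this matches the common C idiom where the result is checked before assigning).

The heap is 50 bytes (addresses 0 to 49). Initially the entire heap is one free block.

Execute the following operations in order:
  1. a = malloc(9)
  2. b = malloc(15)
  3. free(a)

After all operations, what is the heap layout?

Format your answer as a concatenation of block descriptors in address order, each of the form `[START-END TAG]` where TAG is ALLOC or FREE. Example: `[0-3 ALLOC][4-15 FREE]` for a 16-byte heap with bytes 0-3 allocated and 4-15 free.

Op 1: a = malloc(9) -> a = 0; heap: [0-8 ALLOC][9-49 FREE]
Op 2: b = malloc(15) -> b = 9; heap: [0-8 ALLOC][9-23 ALLOC][24-49 FREE]
Op 3: free(a) -> (freed a); heap: [0-8 FREE][9-23 ALLOC][24-49 FREE]

Answer: [0-8 FREE][9-23 ALLOC][24-49 FREE]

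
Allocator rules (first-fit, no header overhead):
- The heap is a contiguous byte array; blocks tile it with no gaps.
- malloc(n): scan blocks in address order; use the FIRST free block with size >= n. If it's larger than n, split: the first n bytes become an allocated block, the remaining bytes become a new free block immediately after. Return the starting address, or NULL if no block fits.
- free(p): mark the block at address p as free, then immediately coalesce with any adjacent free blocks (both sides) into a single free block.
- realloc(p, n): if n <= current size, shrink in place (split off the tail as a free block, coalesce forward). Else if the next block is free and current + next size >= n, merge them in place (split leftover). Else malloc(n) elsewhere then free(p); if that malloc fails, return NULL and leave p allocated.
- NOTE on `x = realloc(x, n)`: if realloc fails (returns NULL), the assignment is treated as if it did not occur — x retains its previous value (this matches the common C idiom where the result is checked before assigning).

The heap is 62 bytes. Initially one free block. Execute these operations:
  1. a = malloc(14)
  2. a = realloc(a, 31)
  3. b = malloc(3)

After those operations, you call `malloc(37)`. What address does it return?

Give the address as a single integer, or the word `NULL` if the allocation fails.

Op 1: a = malloc(14) -> a = 0; heap: [0-13 ALLOC][14-61 FREE]
Op 2: a = realloc(a, 31) -> a = 0; heap: [0-30 ALLOC][31-61 FREE]
Op 3: b = malloc(3) -> b = 31; heap: [0-30 ALLOC][31-33 ALLOC][34-61 FREE]
malloc(37): first-fit scan over [0-30 ALLOC][31-33 ALLOC][34-61 FREE] -> NULL

Answer: NULL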